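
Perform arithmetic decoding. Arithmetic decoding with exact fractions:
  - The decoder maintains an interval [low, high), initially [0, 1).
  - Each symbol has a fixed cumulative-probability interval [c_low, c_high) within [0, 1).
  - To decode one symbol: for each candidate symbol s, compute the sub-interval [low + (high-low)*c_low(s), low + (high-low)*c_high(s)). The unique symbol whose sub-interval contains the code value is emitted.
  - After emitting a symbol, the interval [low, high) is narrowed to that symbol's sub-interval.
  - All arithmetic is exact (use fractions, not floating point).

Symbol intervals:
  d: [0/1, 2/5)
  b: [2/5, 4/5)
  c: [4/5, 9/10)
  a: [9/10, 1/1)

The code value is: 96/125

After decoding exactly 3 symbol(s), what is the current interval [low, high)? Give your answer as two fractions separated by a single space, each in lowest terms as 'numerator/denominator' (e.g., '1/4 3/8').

Answer: 19/25 97/125

Derivation:
Step 1: interval [0/1, 1/1), width = 1/1 - 0/1 = 1/1
  'd': [0/1 + 1/1*0/1, 0/1 + 1/1*2/5) = [0/1, 2/5)
  'b': [0/1 + 1/1*2/5, 0/1 + 1/1*4/5) = [2/5, 4/5) <- contains code 96/125
  'c': [0/1 + 1/1*4/5, 0/1 + 1/1*9/10) = [4/5, 9/10)
  'a': [0/1 + 1/1*9/10, 0/1 + 1/1*1/1) = [9/10, 1/1)
  emit 'b', narrow to [2/5, 4/5)
Step 2: interval [2/5, 4/5), width = 4/5 - 2/5 = 2/5
  'd': [2/5 + 2/5*0/1, 2/5 + 2/5*2/5) = [2/5, 14/25)
  'b': [2/5 + 2/5*2/5, 2/5 + 2/5*4/5) = [14/25, 18/25)
  'c': [2/5 + 2/5*4/5, 2/5 + 2/5*9/10) = [18/25, 19/25)
  'a': [2/5 + 2/5*9/10, 2/5 + 2/5*1/1) = [19/25, 4/5) <- contains code 96/125
  emit 'a', narrow to [19/25, 4/5)
Step 3: interval [19/25, 4/5), width = 4/5 - 19/25 = 1/25
  'd': [19/25 + 1/25*0/1, 19/25 + 1/25*2/5) = [19/25, 97/125) <- contains code 96/125
  'b': [19/25 + 1/25*2/5, 19/25 + 1/25*4/5) = [97/125, 99/125)
  'c': [19/25 + 1/25*4/5, 19/25 + 1/25*9/10) = [99/125, 199/250)
  'a': [19/25 + 1/25*9/10, 19/25 + 1/25*1/1) = [199/250, 4/5)
  emit 'd', narrow to [19/25, 97/125)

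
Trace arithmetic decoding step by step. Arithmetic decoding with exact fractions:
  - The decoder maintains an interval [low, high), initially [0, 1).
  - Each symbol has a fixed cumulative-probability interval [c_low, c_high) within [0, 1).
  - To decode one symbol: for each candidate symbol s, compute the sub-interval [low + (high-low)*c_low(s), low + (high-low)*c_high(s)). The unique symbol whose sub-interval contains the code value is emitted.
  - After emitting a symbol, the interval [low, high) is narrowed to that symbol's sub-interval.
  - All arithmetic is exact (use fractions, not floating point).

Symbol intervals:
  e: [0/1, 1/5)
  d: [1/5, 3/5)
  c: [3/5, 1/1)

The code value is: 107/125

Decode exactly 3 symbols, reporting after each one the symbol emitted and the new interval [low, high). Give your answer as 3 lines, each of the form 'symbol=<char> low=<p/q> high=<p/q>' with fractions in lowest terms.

Step 1: interval [0/1, 1/1), width = 1/1 - 0/1 = 1/1
  'e': [0/1 + 1/1*0/1, 0/1 + 1/1*1/5) = [0/1, 1/5)
  'd': [0/1 + 1/1*1/5, 0/1 + 1/1*3/5) = [1/5, 3/5)
  'c': [0/1 + 1/1*3/5, 0/1 + 1/1*1/1) = [3/5, 1/1) <- contains code 107/125
  emit 'c', narrow to [3/5, 1/1)
Step 2: interval [3/5, 1/1), width = 1/1 - 3/5 = 2/5
  'e': [3/5 + 2/5*0/1, 3/5 + 2/5*1/5) = [3/5, 17/25)
  'd': [3/5 + 2/5*1/5, 3/5 + 2/5*3/5) = [17/25, 21/25)
  'c': [3/5 + 2/5*3/5, 3/5 + 2/5*1/1) = [21/25, 1/1) <- contains code 107/125
  emit 'c', narrow to [21/25, 1/1)
Step 3: interval [21/25, 1/1), width = 1/1 - 21/25 = 4/25
  'e': [21/25 + 4/25*0/1, 21/25 + 4/25*1/5) = [21/25, 109/125) <- contains code 107/125
  'd': [21/25 + 4/25*1/5, 21/25 + 4/25*3/5) = [109/125, 117/125)
  'c': [21/25 + 4/25*3/5, 21/25 + 4/25*1/1) = [117/125, 1/1)
  emit 'e', narrow to [21/25, 109/125)

Answer: symbol=c low=3/5 high=1/1
symbol=c low=21/25 high=1/1
symbol=e low=21/25 high=109/125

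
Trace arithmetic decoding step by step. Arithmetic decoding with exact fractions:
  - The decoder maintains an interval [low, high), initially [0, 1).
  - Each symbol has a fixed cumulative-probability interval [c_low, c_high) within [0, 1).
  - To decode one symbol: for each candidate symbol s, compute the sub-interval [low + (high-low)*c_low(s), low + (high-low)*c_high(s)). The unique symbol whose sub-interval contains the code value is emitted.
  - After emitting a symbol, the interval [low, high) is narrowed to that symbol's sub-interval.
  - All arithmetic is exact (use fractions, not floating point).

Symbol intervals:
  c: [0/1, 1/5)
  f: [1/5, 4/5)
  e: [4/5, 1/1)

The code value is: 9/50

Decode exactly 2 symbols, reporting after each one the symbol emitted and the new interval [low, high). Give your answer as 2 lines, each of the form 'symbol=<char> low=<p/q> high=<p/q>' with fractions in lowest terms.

Step 1: interval [0/1, 1/1), width = 1/1 - 0/1 = 1/1
  'c': [0/1 + 1/1*0/1, 0/1 + 1/1*1/5) = [0/1, 1/5) <- contains code 9/50
  'f': [0/1 + 1/1*1/5, 0/1 + 1/1*4/5) = [1/5, 4/5)
  'e': [0/1 + 1/1*4/5, 0/1 + 1/1*1/1) = [4/5, 1/1)
  emit 'c', narrow to [0/1, 1/5)
Step 2: interval [0/1, 1/5), width = 1/5 - 0/1 = 1/5
  'c': [0/1 + 1/5*0/1, 0/1 + 1/5*1/5) = [0/1, 1/25)
  'f': [0/1 + 1/5*1/5, 0/1 + 1/5*4/5) = [1/25, 4/25)
  'e': [0/1 + 1/5*4/5, 0/1 + 1/5*1/1) = [4/25, 1/5) <- contains code 9/50
  emit 'e', narrow to [4/25, 1/5)

Answer: symbol=c low=0/1 high=1/5
symbol=e low=4/25 high=1/5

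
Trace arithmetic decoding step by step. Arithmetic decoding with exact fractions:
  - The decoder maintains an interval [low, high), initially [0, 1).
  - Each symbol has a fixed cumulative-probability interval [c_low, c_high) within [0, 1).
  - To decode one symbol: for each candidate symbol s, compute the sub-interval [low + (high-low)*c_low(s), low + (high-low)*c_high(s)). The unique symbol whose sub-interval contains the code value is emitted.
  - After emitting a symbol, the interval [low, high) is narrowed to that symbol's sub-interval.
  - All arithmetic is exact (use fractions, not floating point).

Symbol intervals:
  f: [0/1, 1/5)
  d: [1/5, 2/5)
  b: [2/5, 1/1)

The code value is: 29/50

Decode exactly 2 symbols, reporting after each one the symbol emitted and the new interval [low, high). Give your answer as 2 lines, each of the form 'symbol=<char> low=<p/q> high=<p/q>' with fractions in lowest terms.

Answer: symbol=b low=2/5 high=1/1
symbol=d low=13/25 high=16/25

Derivation:
Step 1: interval [0/1, 1/1), width = 1/1 - 0/1 = 1/1
  'f': [0/1 + 1/1*0/1, 0/1 + 1/1*1/5) = [0/1, 1/5)
  'd': [0/1 + 1/1*1/5, 0/1 + 1/1*2/5) = [1/5, 2/5)
  'b': [0/1 + 1/1*2/5, 0/1 + 1/1*1/1) = [2/5, 1/1) <- contains code 29/50
  emit 'b', narrow to [2/5, 1/1)
Step 2: interval [2/5, 1/1), width = 1/1 - 2/5 = 3/5
  'f': [2/5 + 3/5*0/1, 2/5 + 3/5*1/5) = [2/5, 13/25)
  'd': [2/5 + 3/5*1/5, 2/5 + 3/5*2/5) = [13/25, 16/25) <- contains code 29/50
  'b': [2/5 + 3/5*2/5, 2/5 + 3/5*1/1) = [16/25, 1/1)
  emit 'd', narrow to [13/25, 16/25)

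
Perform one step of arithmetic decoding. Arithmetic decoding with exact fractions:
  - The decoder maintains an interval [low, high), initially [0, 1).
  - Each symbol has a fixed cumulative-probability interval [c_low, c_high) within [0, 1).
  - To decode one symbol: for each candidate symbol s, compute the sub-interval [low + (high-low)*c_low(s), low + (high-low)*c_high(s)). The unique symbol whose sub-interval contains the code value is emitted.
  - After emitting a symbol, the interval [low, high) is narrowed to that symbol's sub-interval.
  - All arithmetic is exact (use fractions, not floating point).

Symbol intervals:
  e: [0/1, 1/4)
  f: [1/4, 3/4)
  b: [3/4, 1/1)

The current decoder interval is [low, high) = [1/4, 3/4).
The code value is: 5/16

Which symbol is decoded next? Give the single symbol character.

Answer: e

Derivation:
Interval width = high − low = 3/4 − 1/4 = 1/2
Scaled code = (code − low) / width = (5/16 − 1/4) / 1/2 = 1/8
  e: [0/1, 1/4) ← scaled code falls here ✓
  f: [1/4, 3/4) 
  b: [3/4, 1/1) 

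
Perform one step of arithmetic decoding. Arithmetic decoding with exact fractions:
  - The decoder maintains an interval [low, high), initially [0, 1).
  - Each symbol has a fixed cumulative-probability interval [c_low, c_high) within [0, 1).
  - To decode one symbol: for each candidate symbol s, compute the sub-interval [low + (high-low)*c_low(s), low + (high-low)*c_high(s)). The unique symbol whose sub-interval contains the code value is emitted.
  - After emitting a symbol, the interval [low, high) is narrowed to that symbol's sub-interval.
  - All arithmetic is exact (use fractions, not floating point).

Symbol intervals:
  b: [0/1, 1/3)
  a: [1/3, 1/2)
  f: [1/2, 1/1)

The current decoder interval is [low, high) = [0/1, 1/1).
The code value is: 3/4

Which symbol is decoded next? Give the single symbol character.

Answer: f

Derivation:
Interval width = high − low = 1/1 − 0/1 = 1/1
Scaled code = (code − low) / width = (3/4 − 0/1) / 1/1 = 3/4
  b: [0/1, 1/3) 
  a: [1/3, 1/2) 
  f: [1/2, 1/1) ← scaled code falls here ✓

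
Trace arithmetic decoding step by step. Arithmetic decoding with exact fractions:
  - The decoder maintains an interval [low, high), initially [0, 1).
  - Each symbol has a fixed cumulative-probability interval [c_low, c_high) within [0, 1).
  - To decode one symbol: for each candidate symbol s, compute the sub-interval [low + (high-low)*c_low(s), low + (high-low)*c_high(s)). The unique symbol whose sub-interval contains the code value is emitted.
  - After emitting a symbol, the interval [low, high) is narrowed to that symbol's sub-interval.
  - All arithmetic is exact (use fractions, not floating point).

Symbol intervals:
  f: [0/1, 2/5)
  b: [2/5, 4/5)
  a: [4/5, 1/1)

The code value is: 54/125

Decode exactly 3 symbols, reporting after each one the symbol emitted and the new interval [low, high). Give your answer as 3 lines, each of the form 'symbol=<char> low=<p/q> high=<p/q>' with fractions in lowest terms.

Answer: symbol=b low=2/5 high=4/5
symbol=f low=2/5 high=14/25
symbol=f low=2/5 high=58/125

Derivation:
Step 1: interval [0/1, 1/1), width = 1/1 - 0/1 = 1/1
  'f': [0/1 + 1/1*0/1, 0/1 + 1/1*2/5) = [0/1, 2/5)
  'b': [0/1 + 1/1*2/5, 0/1 + 1/1*4/5) = [2/5, 4/5) <- contains code 54/125
  'a': [0/1 + 1/1*4/5, 0/1 + 1/1*1/1) = [4/5, 1/1)
  emit 'b', narrow to [2/5, 4/5)
Step 2: interval [2/5, 4/5), width = 4/5 - 2/5 = 2/5
  'f': [2/5 + 2/5*0/1, 2/5 + 2/5*2/5) = [2/5, 14/25) <- contains code 54/125
  'b': [2/5 + 2/5*2/5, 2/5 + 2/5*4/5) = [14/25, 18/25)
  'a': [2/5 + 2/5*4/5, 2/5 + 2/5*1/1) = [18/25, 4/5)
  emit 'f', narrow to [2/5, 14/25)
Step 3: interval [2/5, 14/25), width = 14/25 - 2/5 = 4/25
  'f': [2/5 + 4/25*0/1, 2/5 + 4/25*2/5) = [2/5, 58/125) <- contains code 54/125
  'b': [2/5 + 4/25*2/5, 2/5 + 4/25*4/5) = [58/125, 66/125)
  'a': [2/5 + 4/25*4/5, 2/5 + 4/25*1/1) = [66/125, 14/25)
  emit 'f', narrow to [2/5, 58/125)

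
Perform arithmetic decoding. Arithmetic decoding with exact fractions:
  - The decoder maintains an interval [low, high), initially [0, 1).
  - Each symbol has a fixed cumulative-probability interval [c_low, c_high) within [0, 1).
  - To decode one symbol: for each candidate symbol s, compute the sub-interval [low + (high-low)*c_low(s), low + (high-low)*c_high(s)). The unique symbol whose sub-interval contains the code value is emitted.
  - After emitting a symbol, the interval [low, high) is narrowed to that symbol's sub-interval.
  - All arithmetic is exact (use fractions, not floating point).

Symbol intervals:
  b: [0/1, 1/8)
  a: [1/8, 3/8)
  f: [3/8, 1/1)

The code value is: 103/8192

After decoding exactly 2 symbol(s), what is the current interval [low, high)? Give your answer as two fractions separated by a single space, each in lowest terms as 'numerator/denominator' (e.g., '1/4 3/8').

Step 1: interval [0/1, 1/1), width = 1/1 - 0/1 = 1/1
  'b': [0/1 + 1/1*0/1, 0/1 + 1/1*1/8) = [0/1, 1/8) <- contains code 103/8192
  'a': [0/1 + 1/1*1/8, 0/1 + 1/1*3/8) = [1/8, 3/8)
  'f': [0/1 + 1/1*3/8, 0/1 + 1/1*1/1) = [3/8, 1/1)
  emit 'b', narrow to [0/1, 1/8)
Step 2: interval [0/1, 1/8), width = 1/8 - 0/1 = 1/8
  'b': [0/1 + 1/8*0/1, 0/1 + 1/8*1/8) = [0/1, 1/64) <- contains code 103/8192
  'a': [0/1 + 1/8*1/8, 0/1 + 1/8*3/8) = [1/64, 3/64)
  'f': [0/1 + 1/8*3/8, 0/1 + 1/8*1/1) = [3/64, 1/8)
  emit 'b', narrow to [0/1, 1/64)

Answer: 0/1 1/64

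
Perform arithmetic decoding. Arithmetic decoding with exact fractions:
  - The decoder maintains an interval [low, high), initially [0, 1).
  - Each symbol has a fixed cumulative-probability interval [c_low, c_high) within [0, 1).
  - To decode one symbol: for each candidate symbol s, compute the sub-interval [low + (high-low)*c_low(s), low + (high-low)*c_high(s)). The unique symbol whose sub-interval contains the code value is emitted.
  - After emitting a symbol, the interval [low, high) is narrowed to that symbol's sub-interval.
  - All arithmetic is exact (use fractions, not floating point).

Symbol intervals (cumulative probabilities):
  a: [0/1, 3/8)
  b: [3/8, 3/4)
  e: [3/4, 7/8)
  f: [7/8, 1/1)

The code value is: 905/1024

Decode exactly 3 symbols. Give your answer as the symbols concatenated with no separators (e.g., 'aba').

Step 1: interval [0/1, 1/1), width = 1/1 - 0/1 = 1/1
  'a': [0/1 + 1/1*0/1, 0/1 + 1/1*3/8) = [0/1, 3/8)
  'b': [0/1 + 1/1*3/8, 0/1 + 1/1*3/4) = [3/8, 3/4)
  'e': [0/1 + 1/1*3/4, 0/1 + 1/1*7/8) = [3/4, 7/8)
  'f': [0/1 + 1/1*7/8, 0/1 + 1/1*1/1) = [7/8, 1/1) <- contains code 905/1024
  emit 'f', narrow to [7/8, 1/1)
Step 2: interval [7/8, 1/1), width = 1/1 - 7/8 = 1/8
  'a': [7/8 + 1/8*0/1, 7/8 + 1/8*3/8) = [7/8, 59/64) <- contains code 905/1024
  'b': [7/8 + 1/8*3/8, 7/8 + 1/8*3/4) = [59/64, 31/32)
  'e': [7/8 + 1/8*3/4, 7/8 + 1/8*7/8) = [31/32, 63/64)
  'f': [7/8 + 1/8*7/8, 7/8 + 1/8*1/1) = [63/64, 1/1)
  emit 'a', narrow to [7/8, 59/64)
Step 3: interval [7/8, 59/64), width = 59/64 - 7/8 = 3/64
  'a': [7/8 + 3/64*0/1, 7/8 + 3/64*3/8) = [7/8, 457/512) <- contains code 905/1024
  'b': [7/8 + 3/64*3/8, 7/8 + 3/64*3/4) = [457/512, 233/256)
  'e': [7/8 + 3/64*3/4, 7/8 + 3/64*7/8) = [233/256, 469/512)
  'f': [7/8 + 3/64*7/8, 7/8 + 3/64*1/1) = [469/512, 59/64)
  emit 'a', narrow to [7/8, 457/512)

Answer: faa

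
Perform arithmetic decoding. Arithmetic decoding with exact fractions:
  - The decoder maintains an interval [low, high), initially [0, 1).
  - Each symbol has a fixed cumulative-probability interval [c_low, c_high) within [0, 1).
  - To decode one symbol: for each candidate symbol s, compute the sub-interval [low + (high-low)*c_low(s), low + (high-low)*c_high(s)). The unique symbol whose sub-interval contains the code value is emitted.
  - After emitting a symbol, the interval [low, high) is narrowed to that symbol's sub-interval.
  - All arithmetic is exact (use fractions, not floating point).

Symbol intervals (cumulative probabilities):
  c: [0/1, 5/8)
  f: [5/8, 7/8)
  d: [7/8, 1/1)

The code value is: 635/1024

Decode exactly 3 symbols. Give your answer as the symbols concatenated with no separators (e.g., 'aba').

Answer: cdd

Derivation:
Step 1: interval [0/1, 1/1), width = 1/1 - 0/1 = 1/1
  'c': [0/1 + 1/1*0/1, 0/1 + 1/1*5/8) = [0/1, 5/8) <- contains code 635/1024
  'f': [0/1 + 1/1*5/8, 0/1 + 1/1*7/8) = [5/8, 7/8)
  'd': [0/1 + 1/1*7/8, 0/1 + 1/1*1/1) = [7/8, 1/1)
  emit 'c', narrow to [0/1, 5/8)
Step 2: interval [0/1, 5/8), width = 5/8 - 0/1 = 5/8
  'c': [0/1 + 5/8*0/1, 0/1 + 5/8*5/8) = [0/1, 25/64)
  'f': [0/1 + 5/8*5/8, 0/1 + 5/8*7/8) = [25/64, 35/64)
  'd': [0/1 + 5/8*7/8, 0/1 + 5/8*1/1) = [35/64, 5/8) <- contains code 635/1024
  emit 'd', narrow to [35/64, 5/8)
Step 3: interval [35/64, 5/8), width = 5/8 - 35/64 = 5/64
  'c': [35/64 + 5/64*0/1, 35/64 + 5/64*5/8) = [35/64, 305/512)
  'f': [35/64 + 5/64*5/8, 35/64 + 5/64*7/8) = [305/512, 315/512)
  'd': [35/64 + 5/64*7/8, 35/64 + 5/64*1/1) = [315/512, 5/8) <- contains code 635/1024
  emit 'd', narrow to [315/512, 5/8)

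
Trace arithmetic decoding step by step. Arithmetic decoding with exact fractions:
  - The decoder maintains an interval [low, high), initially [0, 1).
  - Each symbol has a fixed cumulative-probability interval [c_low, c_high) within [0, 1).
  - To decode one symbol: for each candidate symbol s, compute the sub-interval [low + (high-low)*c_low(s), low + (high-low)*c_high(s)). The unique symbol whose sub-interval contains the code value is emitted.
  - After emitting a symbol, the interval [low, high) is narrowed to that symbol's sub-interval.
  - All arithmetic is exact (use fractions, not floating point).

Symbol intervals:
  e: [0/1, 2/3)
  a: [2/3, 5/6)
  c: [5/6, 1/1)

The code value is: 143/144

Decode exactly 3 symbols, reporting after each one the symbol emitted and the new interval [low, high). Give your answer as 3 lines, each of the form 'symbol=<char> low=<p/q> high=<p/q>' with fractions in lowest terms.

Step 1: interval [0/1, 1/1), width = 1/1 - 0/1 = 1/1
  'e': [0/1 + 1/1*0/1, 0/1 + 1/1*2/3) = [0/1, 2/3)
  'a': [0/1 + 1/1*2/3, 0/1 + 1/1*5/6) = [2/3, 5/6)
  'c': [0/1 + 1/1*5/6, 0/1 + 1/1*1/1) = [5/6, 1/1) <- contains code 143/144
  emit 'c', narrow to [5/6, 1/1)
Step 2: interval [5/6, 1/1), width = 1/1 - 5/6 = 1/6
  'e': [5/6 + 1/6*0/1, 5/6 + 1/6*2/3) = [5/6, 17/18)
  'a': [5/6 + 1/6*2/3, 5/6 + 1/6*5/6) = [17/18, 35/36)
  'c': [5/6 + 1/6*5/6, 5/6 + 1/6*1/1) = [35/36, 1/1) <- contains code 143/144
  emit 'c', narrow to [35/36, 1/1)
Step 3: interval [35/36, 1/1), width = 1/1 - 35/36 = 1/36
  'e': [35/36 + 1/36*0/1, 35/36 + 1/36*2/3) = [35/36, 107/108)
  'a': [35/36 + 1/36*2/3, 35/36 + 1/36*5/6) = [107/108, 215/216) <- contains code 143/144
  'c': [35/36 + 1/36*5/6, 35/36 + 1/36*1/1) = [215/216, 1/1)
  emit 'a', narrow to [107/108, 215/216)

Answer: symbol=c low=5/6 high=1/1
symbol=c low=35/36 high=1/1
symbol=a low=107/108 high=215/216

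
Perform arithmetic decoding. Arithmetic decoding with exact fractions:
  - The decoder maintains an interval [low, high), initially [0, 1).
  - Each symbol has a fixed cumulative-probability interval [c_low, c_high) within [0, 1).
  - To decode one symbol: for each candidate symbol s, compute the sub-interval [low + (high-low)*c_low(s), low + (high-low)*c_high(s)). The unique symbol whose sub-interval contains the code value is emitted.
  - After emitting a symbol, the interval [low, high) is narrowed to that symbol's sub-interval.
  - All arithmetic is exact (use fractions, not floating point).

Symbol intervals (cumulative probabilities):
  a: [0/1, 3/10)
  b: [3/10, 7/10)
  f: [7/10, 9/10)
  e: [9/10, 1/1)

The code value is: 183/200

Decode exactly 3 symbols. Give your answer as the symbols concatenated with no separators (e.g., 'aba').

Answer: eab

Derivation:
Step 1: interval [0/1, 1/1), width = 1/1 - 0/1 = 1/1
  'a': [0/1 + 1/1*0/1, 0/1 + 1/1*3/10) = [0/1, 3/10)
  'b': [0/1 + 1/1*3/10, 0/1 + 1/1*7/10) = [3/10, 7/10)
  'f': [0/1 + 1/1*7/10, 0/1 + 1/1*9/10) = [7/10, 9/10)
  'e': [0/1 + 1/1*9/10, 0/1 + 1/1*1/1) = [9/10, 1/1) <- contains code 183/200
  emit 'e', narrow to [9/10, 1/1)
Step 2: interval [9/10, 1/1), width = 1/1 - 9/10 = 1/10
  'a': [9/10 + 1/10*0/1, 9/10 + 1/10*3/10) = [9/10, 93/100) <- contains code 183/200
  'b': [9/10 + 1/10*3/10, 9/10 + 1/10*7/10) = [93/100, 97/100)
  'f': [9/10 + 1/10*7/10, 9/10 + 1/10*9/10) = [97/100, 99/100)
  'e': [9/10 + 1/10*9/10, 9/10 + 1/10*1/1) = [99/100, 1/1)
  emit 'a', narrow to [9/10, 93/100)
Step 3: interval [9/10, 93/100), width = 93/100 - 9/10 = 3/100
  'a': [9/10 + 3/100*0/1, 9/10 + 3/100*3/10) = [9/10, 909/1000)
  'b': [9/10 + 3/100*3/10, 9/10 + 3/100*7/10) = [909/1000, 921/1000) <- contains code 183/200
  'f': [9/10 + 3/100*7/10, 9/10 + 3/100*9/10) = [921/1000, 927/1000)
  'e': [9/10 + 3/100*9/10, 9/10 + 3/100*1/1) = [927/1000, 93/100)
  emit 'b', narrow to [909/1000, 921/1000)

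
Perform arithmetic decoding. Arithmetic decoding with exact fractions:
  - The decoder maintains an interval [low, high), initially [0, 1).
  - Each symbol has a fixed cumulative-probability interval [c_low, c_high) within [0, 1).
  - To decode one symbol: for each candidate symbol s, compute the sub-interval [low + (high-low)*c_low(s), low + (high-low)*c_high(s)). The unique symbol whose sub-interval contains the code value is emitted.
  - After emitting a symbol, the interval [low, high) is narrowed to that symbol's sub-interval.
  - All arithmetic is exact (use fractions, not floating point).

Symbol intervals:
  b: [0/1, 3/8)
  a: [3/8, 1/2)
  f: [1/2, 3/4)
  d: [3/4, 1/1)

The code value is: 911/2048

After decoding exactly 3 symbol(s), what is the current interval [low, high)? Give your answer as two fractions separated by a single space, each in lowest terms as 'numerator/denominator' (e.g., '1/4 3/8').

Answer: 7/16 115/256

Derivation:
Step 1: interval [0/1, 1/1), width = 1/1 - 0/1 = 1/1
  'b': [0/1 + 1/1*0/1, 0/1 + 1/1*3/8) = [0/1, 3/8)
  'a': [0/1 + 1/1*3/8, 0/1 + 1/1*1/2) = [3/8, 1/2) <- contains code 911/2048
  'f': [0/1 + 1/1*1/2, 0/1 + 1/1*3/4) = [1/2, 3/4)
  'd': [0/1 + 1/1*3/4, 0/1 + 1/1*1/1) = [3/4, 1/1)
  emit 'a', narrow to [3/8, 1/2)
Step 2: interval [3/8, 1/2), width = 1/2 - 3/8 = 1/8
  'b': [3/8 + 1/8*0/1, 3/8 + 1/8*3/8) = [3/8, 27/64)
  'a': [3/8 + 1/8*3/8, 3/8 + 1/8*1/2) = [27/64, 7/16)
  'f': [3/8 + 1/8*1/2, 3/8 + 1/8*3/4) = [7/16, 15/32) <- contains code 911/2048
  'd': [3/8 + 1/8*3/4, 3/8 + 1/8*1/1) = [15/32, 1/2)
  emit 'f', narrow to [7/16, 15/32)
Step 3: interval [7/16, 15/32), width = 15/32 - 7/16 = 1/32
  'b': [7/16 + 1/32*0/1, 7/16 + 1/32*3/8) = [7/16, 115/256) <- contains code 911/2048
  'a': [7/16 + 1/32*3/8, 7/16 + 1/32*1/2) = [115/256, 29/64)
  'f': [7/16 + 1/32*1/2, 7/16 + 1/32*3/4) = [29/64, 59/128)
  'd': [7/16 + 1/32*3/4, 7/16 + 1/32*1/1) = [59/128, 15/32)
  emit 'b', narrow to [7/16, 115/256)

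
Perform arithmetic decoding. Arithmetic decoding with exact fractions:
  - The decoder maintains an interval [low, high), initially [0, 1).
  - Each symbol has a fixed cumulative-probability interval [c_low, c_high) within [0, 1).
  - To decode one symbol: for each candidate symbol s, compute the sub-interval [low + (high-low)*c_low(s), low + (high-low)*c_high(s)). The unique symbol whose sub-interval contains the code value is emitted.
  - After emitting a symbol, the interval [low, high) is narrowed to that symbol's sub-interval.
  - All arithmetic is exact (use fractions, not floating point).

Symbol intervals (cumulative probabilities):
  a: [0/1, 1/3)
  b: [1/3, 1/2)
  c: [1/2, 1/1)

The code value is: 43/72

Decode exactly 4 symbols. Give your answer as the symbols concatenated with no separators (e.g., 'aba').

Step 1: interval [0/1, 1/1), width = 1/1 - 0/1 = 1/1
  'a': [0/1 + 1/1*0/1, 0/1 + 1/1*1/3) = [0/1, 1/3)
  'b': [0/1 + 1/1*1/3, 0/1 + 1/1*1/2) = [1/3, 1/2)
  'c': [0/1 + 1/1*1/2, 0/1 + 1/1*1/1) = [1/2, 1/1) <- contains code 43/72
  emit 'c', narrow to [1/2, 1/1)
Step 2: interval [1/2, 1/1), width = 1/1 - 1/2 = 1/2
  'a': [1/2 + 1/2*0/1, 1/2 + 1/2*1/3) = [1/2, 2/3) <- contains code 43/72
  'b': [1/2 + 1/2*1/3, 1/2 + 1/2*1/2) = [2/3, 3/4)
  'c': [1/2 + 1/2*1/2, 1/2 + 1/2*1/1) = [3/4, 1/1)
  emit 'a', narrow to [1/2, 2/3)
Step 3: interval [1/2, 2/3), width = 2/3 - 1/2 = 1/6
  'a': [1/2 + 1/6*0/1, 1/2 + 1/6*1/3) = [1/2, 5/9)
  'b': [1/2 + 1/6*1/3, 1/2 + 1/6*1/2) = [5/9, 7/12)
  'c': [1/2 + 1/6*1/2, 1/2 + 1/6*1/1) = [7/12, 2/3) <- contains code 43/72
  emit 'c', narrow to [7/12, 2/3)
Step 4: interval [7/12, 2/3), width = 2/3 - 7/12 = 1/12
  'a': [7/12 + 1/12*0/1, 7/12 + 1/12*1/3) = [7/12, 11/18) <- contains code 43/72
  'b': [7/12 + 1/12*1/3, 7/12 + 1/12*1/2) = [11/18, 5/8)
  'c': [7/12 + 1/12*1/2, 7/12 + 1/12*1/1) = [5/8, 2/3)
  emit 'a', narrow to [7/12, 11/18)

Answer: caca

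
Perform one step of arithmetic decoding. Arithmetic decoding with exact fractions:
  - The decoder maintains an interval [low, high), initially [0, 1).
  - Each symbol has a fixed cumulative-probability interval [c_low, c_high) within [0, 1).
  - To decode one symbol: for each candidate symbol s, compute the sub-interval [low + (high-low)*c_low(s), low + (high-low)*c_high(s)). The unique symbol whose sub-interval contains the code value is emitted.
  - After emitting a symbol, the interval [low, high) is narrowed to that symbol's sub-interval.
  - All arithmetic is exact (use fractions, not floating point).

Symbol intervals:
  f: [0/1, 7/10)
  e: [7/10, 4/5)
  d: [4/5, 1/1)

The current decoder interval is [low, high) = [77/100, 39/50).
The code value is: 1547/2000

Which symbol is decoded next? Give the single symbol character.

Answer: f

Derivation:
Interval width = high − low = 39/50 − 77/100 = 1/100
Scaled code = (code − low) / width = (1547/2000 − 77/100) / 1/100 = 7/20
  f: [0/1, 7/10) ← scaled code falls here ✓
  e: [7/10, 4/5) 
  d: [4/5, 1/1) 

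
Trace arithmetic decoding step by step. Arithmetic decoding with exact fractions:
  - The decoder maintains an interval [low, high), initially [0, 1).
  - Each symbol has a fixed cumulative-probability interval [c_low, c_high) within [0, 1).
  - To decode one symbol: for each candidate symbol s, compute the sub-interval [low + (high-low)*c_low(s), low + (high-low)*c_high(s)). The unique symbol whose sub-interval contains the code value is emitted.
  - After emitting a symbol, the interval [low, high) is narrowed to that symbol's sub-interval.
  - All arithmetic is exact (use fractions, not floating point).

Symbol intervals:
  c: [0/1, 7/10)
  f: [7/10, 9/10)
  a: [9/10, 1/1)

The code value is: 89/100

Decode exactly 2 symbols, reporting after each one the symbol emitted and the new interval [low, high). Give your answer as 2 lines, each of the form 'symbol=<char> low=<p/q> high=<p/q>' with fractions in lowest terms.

Answer: symbol=f low=7/10 high=9/10
symbol=a low=22/25 high=9/10

Derivation:
Step 1: interval [0/1, 1/1), width = 1/1 - 0/1 = 1/1
  'c': [0/1 + 1/1*0/1, 0/1 + 1/1*7/10) = [0/1, 7/10)
  'f': [0/1 + 1/1*7/10, 0/1 + 1/1*9/10) = [7/10, 9/10) <- contains code 89/100
  'a': [0/1 + 1/1*9/10, 0/1 + 1/1*1/1) = [9/10, 1/1)
  emit 'f', narrow to [7/10, 9/10)
Step 2: interval [7/10, 9/10), width = 9/10 - 7/10 = 1/5
  'c': [7/10 + 1/5*0/1, 7/10 + 1/5*7/10) = [7/10, 21/25)
  'f': [7/10 + 1/5*7/10, 7/10 + 1/5*9/10) = [21/25, 22/25)
  'a': [7/10 + 1/5*9/10, 7/10 + 1/5*1/1) = [22/25, 9/10) <- contains code 89/100
  emit 'a', narrow to [22/25, 9/10)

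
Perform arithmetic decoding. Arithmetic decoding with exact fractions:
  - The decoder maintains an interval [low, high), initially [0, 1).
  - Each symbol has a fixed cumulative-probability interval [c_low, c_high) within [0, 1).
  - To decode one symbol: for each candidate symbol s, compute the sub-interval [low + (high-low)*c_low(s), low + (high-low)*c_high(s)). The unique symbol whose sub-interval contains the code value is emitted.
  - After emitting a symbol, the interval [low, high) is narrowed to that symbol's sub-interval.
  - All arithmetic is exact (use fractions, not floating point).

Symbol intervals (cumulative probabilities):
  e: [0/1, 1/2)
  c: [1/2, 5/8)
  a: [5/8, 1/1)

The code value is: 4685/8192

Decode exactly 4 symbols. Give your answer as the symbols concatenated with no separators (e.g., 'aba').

Answer: ccca

Derivation:
Step 1: interval [0/1, 1/1), width = 1/1 - 0/1 = 1/1
  'e': [0/1 + 1/1*0/1, 0/1 + 1/1*1/2) = [0/1, 1/2)
  'c': [0/1 + 1/1*1/2, 0/1 + 1/1*5/8) = [1/2, 5/8) <- contains code 4685/8192
  'a': [0/1 + 1/1*5/8, 0/1 + 1/1*1/1) = [5/8, 1/1)
  emit 'c', narrow to [1/2, 5/8)
Step 2: interval [1/2, 5/8), width = 5/8 - 1/2 = 1/8
  'e': [1/2 + 1/8*0/1, 1/2 + 1/8*1/2) = [1/2, 9/16)
  'c': [1/2 + 1/8*1/2, 1/2 + 1/8*5/8) = [9/16, 37/64) <- contains code 4685/8192
  'a': [1/2 + 1/8*5/8, 1/2 + 1/8*1/1) = [37/64, 5/8)
  emit 'c', narrow to [9/16, 37/64)
Step 3: interval [9/16, 37/64), width = 37/64 - 9/16 = 1/64
  'e': [9/16 + 1/64*0/1, 9/16 + 1/64*1/2) = [9/16, 73/128)
  'c': [9/16 + 1/64*1/2, 9/16 + 1/64*5/8) = [73/128, 293/512) <- contains code 4685/8192
  'a': [9/16 + 1/64*5/8, 9/16 + 1/64*1/1) = [293/512, 37/64)
  emit 'c', narrow to [73/128, 293/512)
Step 4: interval [73/128, 293/512), width = 293/512 - 73/128 = 1/512
  'e': [73/128 + 1/512*0/1, 73/128 + 1/512*1/2) = [73/128, 585/1024)
  'c': [73/128 + 1/512*1/2, 73/128 + 1/512*5/8) = [585/1024, 2341/4096)
  'a': [73/128 + 1/512*5/8, 73/128 + 1/512*1/1) = [2341/4096, 293/512) <- contains code 4685/8192
  emit 'a', narrow to [2341/4096, 293/512)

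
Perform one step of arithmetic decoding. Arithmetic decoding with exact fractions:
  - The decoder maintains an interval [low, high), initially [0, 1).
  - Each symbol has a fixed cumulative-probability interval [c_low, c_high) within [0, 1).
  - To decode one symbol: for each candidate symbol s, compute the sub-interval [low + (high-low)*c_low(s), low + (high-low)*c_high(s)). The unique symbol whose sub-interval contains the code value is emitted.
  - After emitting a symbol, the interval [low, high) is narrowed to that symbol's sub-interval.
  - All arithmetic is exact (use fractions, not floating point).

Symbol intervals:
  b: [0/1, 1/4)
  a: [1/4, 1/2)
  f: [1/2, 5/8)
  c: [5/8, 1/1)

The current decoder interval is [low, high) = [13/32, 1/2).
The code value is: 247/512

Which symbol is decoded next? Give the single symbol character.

Interval width = high − low = 1/2 − 13/32 = 3/32
Scaled code = (code − low) / width = (247/512 − 13/32) / 3/32 = 13/16
  b: [0/1, 1/4) 
  a: [1/4, 1/2) 
  f: [1/2, 5/8) 
  c: [5/8, 1/1) ← scaled code falls here ✓

Answer: c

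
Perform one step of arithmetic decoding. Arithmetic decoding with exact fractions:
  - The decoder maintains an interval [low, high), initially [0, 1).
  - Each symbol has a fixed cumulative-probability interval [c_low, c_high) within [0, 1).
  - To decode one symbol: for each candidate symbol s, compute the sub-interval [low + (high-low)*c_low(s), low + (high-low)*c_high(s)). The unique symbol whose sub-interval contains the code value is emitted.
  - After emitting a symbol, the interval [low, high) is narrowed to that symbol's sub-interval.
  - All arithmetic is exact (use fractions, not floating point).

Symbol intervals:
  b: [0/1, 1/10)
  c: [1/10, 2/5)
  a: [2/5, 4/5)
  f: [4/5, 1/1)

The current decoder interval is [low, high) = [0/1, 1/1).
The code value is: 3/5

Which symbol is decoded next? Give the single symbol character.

Answer: a

Derivation:
Interval width = high − low = 1/1 − 0/1 = 1/1
Scaled code = (code − low) / width = (3/5 − 0/1) / 1/1 = 3/5
  b: [0/1, 1/10) 
  c: [1/10, 2/5) 
  a: [2/5, 4/5) ← scaled code falls here ✓
  f: [4/5, 1/1) 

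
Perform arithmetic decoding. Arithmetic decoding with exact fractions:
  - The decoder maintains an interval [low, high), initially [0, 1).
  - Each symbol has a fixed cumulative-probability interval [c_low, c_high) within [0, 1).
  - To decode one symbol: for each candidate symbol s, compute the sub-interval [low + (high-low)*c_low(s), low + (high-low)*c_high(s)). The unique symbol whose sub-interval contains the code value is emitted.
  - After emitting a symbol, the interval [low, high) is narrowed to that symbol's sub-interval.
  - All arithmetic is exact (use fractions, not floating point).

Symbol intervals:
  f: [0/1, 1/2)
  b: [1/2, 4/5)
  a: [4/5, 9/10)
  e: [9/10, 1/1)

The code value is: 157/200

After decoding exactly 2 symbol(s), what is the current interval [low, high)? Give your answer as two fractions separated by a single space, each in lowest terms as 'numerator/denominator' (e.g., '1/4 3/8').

Step 1: interval [0/1, 1/1), width = 1/1 - 0/1 = 1/1
  'f': [0/1 + 1/1*0/1, 0/1 + 1/1*1/2) = [0/1, 1/2)
  'b': [0/1 + 1/1*1/2, 0/1 + 1/1*4/5) = [1/2, 4/5) <- contains code 157/200
  'a': [0/1 + 1/1*4/5, 0/1 + 1/1*9/10) = [4/5, 9/10)
  'e': [0/1 + 1/1*9/10, 0/1 + 1/1*1/1) = [9/10, 1/1)
  emit 'b', narrow to [1/2, 4/5)
Step 2: interval [1/2, 4/5), width = 4/5 - 1/2 = 3/10
  'f': [1/2 + 3/10*0/1, 1/2 + 3/10*1/2) = [1/2, 13/20)
  'b': [1/2 + 3/10*1/2, 1/2 + 3/10*4/5) = [13/20, 37/50)
  'a': [1/2 + 3/10*4/5, 1/2 + 3/10*9/10) = [37/50, 77/100)
  'e': [1/2 + 3/10*9/10, 1/2 + 3/10*1/1) = [77/100, 4/5) <- contains code 157/200
  emit 'e', narrow to [77/100, 4/5)

Answer: 77/100 4/5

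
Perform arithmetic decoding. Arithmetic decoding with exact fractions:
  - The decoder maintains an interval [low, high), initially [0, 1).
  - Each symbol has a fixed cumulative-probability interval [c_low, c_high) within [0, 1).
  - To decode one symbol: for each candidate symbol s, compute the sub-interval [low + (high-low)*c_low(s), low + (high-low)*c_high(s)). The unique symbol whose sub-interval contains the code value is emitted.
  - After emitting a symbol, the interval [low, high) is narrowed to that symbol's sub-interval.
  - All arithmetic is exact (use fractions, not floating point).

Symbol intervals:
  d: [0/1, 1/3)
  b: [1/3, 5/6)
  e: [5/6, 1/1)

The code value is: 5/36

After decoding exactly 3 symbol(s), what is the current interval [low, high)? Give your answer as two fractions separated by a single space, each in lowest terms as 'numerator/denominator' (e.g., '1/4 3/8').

Answer: 1/9 1/6

Derivation:
Step 1: interval [0/1, 1/1), width = 1/1 - 0/1 = 1/1
  'd': [0/1 + 1/1*0/1, 0/1 + 1/1*1/3) = [0/1, 1/3) <- contains code 5/36
  'b': [0/1 + 1/1*1/3, 0/1 + 1/1*5/6) = [1/3, 5/6)
  'e': [0/1 + 1/1*5/6, 0/1 + 1/1*1/1) = [5/6, 1/1)
  emit 'd', narrow to [0/1, 1/3)
Step 2: interval [0/1, 1/3), width = 1/3 - 0/1 = 1/3
  'd': [0/1 + 1/3*0/1, 0/1 + 1/3*1/3) = [0/1, 1/9)
  'b': [0/1 + 1/3*1/3, 0/1 + 1/3*5/6) = [1/9, 5/18) <- contains code 5/36
  'e': [0/1 + 1/3*5/6, 0/1 + 1/3*1/1) = [5/18, 1/3)
  emit 'b', narrow to [1/9, 5/18)
Step 3: interval [1/9, 5/18), width = 5/18 - 1/9 = 1/6
  'd': [1/9 + 1/6*0/1, 1/9 + 1/6*1/3) = [1/9, 1/6) <- contains code 5/36
  'b': [1/9 + 1/6*1/3, 1/9 + 1/6*5/6) = [1/6, 1/4)
  'e': [1/9 + 1/6*5/6, 1/9 + 1/6*1/1) = [1/4, 5/18)
  emit 'd', narrow to [1/9, 1/6)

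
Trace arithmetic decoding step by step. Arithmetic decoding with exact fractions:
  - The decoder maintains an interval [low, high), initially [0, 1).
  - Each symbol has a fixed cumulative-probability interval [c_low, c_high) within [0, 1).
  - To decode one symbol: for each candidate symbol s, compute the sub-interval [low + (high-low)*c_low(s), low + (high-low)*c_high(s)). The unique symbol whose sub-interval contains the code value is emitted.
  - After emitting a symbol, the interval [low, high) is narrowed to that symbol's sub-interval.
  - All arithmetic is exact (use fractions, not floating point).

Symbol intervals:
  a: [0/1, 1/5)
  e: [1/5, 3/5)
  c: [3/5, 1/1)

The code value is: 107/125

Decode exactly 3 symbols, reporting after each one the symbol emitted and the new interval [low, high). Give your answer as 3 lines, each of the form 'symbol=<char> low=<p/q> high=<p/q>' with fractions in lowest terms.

Answer: symbol=c low=3/5 high=1/1
symbol=c low=21/25 high=1/1
symbol=a low=21/25 high=109/125

Derivation:
Step 1: interval [0/1, 1/1), width = 1/1 - 0/1 = 1/1
  'a': [0/1 + 1/1*0/1, 0/1 + 1/1*1/5) = [0/1, 1/5)
  'e': [0/1 + 1/1*1/5, 0/1 + 1/1*3/5) = [1/5, 3/5)
  'c': [0/1 + 1/1*3/5, 0/1 + 1/1*1/1) = [3/5, 1/1) <- contains code 107/125
  emit 'c', narrow to [3/5, 1/1)
Step 2: interval [3/5, 1/1), width = 1/1 - 3/5 = 2/5
  'a': [3/5 + 2/5*0/1, 3/5 + 2/5*1/5) = [3/5, 17/25)
  'e': [3/5 + 2/5*1/5, 3/5 + 2/5*3/5) = [17/25, 21/25)
  'c': [3/5 + 2/5*3/5, 3/5 + 2/5*1/1) = [21/25, 1/1) <- contains code 107/125
  emit 'c', narrow to [21/25, 1/1)
Step 3: interval [21/25, 1/1), width = 1/1 - 21/25 = 4/25
  'a': [21/25 + 4/25*0/1, 21/25 + 4/25*1/5) = [21/25, 109/125) <- contains code 107/125
  'e': [21/25 + 4/25*1/5, 21/25 + 4/25*3/5) = [109/125, 117/125)
  'c': [21/25 + 4/25*3/5, 21/25 + 4/25*1/1) = [117/125, 1/1)
  emit 'a', narrow to [21/25, 109/125)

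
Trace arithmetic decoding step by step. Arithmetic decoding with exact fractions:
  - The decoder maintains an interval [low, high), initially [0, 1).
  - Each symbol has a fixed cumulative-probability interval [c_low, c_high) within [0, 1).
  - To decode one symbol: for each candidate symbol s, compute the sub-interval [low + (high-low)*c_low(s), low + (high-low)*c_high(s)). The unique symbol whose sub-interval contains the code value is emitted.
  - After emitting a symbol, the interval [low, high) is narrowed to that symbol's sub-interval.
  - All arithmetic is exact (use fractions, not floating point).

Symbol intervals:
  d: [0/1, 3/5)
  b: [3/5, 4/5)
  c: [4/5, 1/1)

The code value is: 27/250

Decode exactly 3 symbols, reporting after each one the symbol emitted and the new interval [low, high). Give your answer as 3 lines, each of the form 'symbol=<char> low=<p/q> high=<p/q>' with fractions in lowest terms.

Answer: symbol=d low=0/1 high=3/5
symbol=d low=0/1 high=9/25
symbol=d low=0/1 high=27/125

Derivation:
Step 1: interval [0/1, 1/1), width = 1/1 - 0/1 = 1/1
  'd': [0/1 + 1/1*0/1, 0/1 + 1/1*3/5) = [0/1, 3/5) <- contains code 27/250
  'b': [0/1 + 1/1*3/5, 0/1 + 1/1*4/5) = [3/5, 4/5)
  'c': [0/1 + 1/1*4/5, 0/1 + 1/1*1/1) = [4/5, 1/1)
  emit 'd', narrow to [0/1, 3/5)
Step 2: interval [0/1, 3/5), width = 3/5 - 0/1 = 3/5
  'd': [0/1 + 3/5*0/1, 0/1 + 3/5*3/5) = [0/1, 9/25) <- contains code 27/250
  'b': [0/1 + 3/5*3/5, 0/1 + 3/5*4/5) = [9/25, 12/25)
  'c': [0/1 + 3/5*4/5, 0/1 + 3/5*1/1) = [12/25, 3/5)
  emit 'd', narrow to [0/1, 9/25)
Step 3: interval [0/1, 9/25), width = 9/25 - 0/1 = 9/25
  'd': [0/1 + 9/25*0/1, 0/1 + 9/25*3/5) = [0/1, 27/125) <- contains code 27/250
  'b': [0/1 + 9/25*3/5, 0/1 + 9/25*4/5) = [27/125, 36/125)
  'c': [0/1 + 9/25*4/5, 0/1 + 9/25*1/1) = [36/125, 9/25)
  emit 'd', narrow to [0/1, 27/125)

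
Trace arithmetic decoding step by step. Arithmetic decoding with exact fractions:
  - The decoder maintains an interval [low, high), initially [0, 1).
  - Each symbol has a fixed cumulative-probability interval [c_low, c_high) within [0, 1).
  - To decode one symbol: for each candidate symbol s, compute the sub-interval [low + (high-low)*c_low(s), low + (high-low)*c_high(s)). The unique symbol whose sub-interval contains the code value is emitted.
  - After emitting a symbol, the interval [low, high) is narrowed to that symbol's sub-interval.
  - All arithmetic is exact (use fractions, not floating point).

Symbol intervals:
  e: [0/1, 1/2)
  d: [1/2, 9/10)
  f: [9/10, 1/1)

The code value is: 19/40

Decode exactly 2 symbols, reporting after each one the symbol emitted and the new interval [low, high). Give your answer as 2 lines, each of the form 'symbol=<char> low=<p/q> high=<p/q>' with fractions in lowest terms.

Answer: symbol=e low=0/1 high=1/2
symbol=f low=9/20 high=1/2

Derivation:
Step 1: interval [0/1, 1/1), width = 1/1 - 0/1 = 1/1
  'e': [0/1 + 1/1*0/1, 0/1 + 1/1*1/2) = [0/1, 1/2) <- contains code 19/40
  'd': [0/1 + 1/1*1/2, 0/1 + 1/1*9/10) = [1/2, 9/10)
  'f': [0/1 + 1/1*9/10, 0/1 + 1/1*1/1) = [9/10, 1/1)
  emit 'e', narrow to [0/1, 1/2)
Step 2: interval [0/1, 1/2), width = 1/2 - 0/1 = 1/2
  'e': [0/1 + 1/2*0/1, 0/1 + 1/2*1/2) = [0/1, 1/4)
  'd': [0/1 + 1/2*1/2, 0/1 + 1/2*9/10) = [1/4, 9/20)
  'f': [0/1 + 1/2*9/10, 0/1 + 1/2*1/1) = [9/20, 1/2) <- contains code 19/40
  emit 'f', narrow to [9/20, 1/2)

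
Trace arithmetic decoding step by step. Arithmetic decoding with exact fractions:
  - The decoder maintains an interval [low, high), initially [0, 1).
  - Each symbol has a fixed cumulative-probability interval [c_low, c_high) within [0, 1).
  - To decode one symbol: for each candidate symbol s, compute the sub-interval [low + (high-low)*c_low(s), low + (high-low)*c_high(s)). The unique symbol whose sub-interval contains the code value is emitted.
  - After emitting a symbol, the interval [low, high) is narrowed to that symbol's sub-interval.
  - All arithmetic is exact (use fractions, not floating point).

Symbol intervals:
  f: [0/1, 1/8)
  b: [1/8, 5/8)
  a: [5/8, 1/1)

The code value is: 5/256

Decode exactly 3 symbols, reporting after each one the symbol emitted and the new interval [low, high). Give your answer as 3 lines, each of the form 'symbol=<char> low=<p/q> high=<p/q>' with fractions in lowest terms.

Answer: symbol=f low=0/1 high=1/8
symbol=b low=1/64 high=5/64
symbol=f low=1/64 high=3/128

Derivation:
Step 1: interval [0/1, 1/1), width = 1/1 - 0/1 = 1/1
  'f': [0/1 + 1/1*0/1, 0/1 + 1/1*1/8) = [0/1, 1/8) <- contains code 5/256
  'b': [0/1 + 1/1*1/8, 0/1 + 1/1*5/8) = [1/8, 5/8)
  'a': [0/1 + 1/1*5/8, 0/1 + 1/1*1/1) = [5/8, 1/1)
  emit 'f', narrow to [0/1, 1/8)
Step 2: interval [0/1, 1/8), width = 1/8 - 0/1 = 1/8
  'f': [0/1 + 1/8*0/1, 0/1 + 1/8*1/8) = [0/1, 1/64)
  'b': [0/1 + 1/8*1/8, 0/1 + 1/8*5/8) = [1/64, 5/64) <- contains code 5/256
  'a': [0/1 + 1/8*5/8, 0/1 + 1/8*1/1) = [5/64, 1/8)
  emit 'b', narrow to [1/64, 5/64)
Step 3: interval [1/64, 5/64), width = 5/64 - 1/64 = 1/16
  'f': [1/64 + 1/16*0/1, 1/64 + 1/16*1/8) = [1/64, 3/128) <- contains code 5/256
  'b': [1/64 + 1/16*1/8, 1/64 + 1/16*5/8) = [3/128, 7/128)
  'a': [1/64 + 1/16*5/8, 1/64 + 1/16*1/1) = [7/128, 5/64)
  emit 'f', narrow to [1/64, 3/128)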